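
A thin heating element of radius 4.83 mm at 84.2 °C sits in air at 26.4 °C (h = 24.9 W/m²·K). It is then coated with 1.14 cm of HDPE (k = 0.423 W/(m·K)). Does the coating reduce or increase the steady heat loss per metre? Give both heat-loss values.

increases: 43.7 → 68.0 W/m

Critical radius for a cylinder: r_cr = k/h = 0.0170 m = 1.70 cm.
Outer radius after coating: r₂ = 0.00483 + 0.0114 = 0.01623 m.
Since r₁ < r_cr and r₂ ≤ r_cr, the coating moves toward the maximum at r_cr — heat loss rises.
Bare: R = 1/(2πr₁h) = 1.323 m·K/W; Q = 57.8/1.323 = 43.7 W/m.
Coated: R = R_cond + R_conv = 0.8498 m·K/W; Q = 57.8/0.8498 = 68.0 W/m.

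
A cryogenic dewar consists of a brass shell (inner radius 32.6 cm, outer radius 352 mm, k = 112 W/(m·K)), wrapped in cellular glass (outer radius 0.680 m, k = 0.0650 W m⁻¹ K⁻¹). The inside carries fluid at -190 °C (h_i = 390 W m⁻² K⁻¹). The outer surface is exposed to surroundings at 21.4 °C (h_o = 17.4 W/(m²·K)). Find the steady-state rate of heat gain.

Resistance network (inner→outer):
  R_conv,in = 1/(4πr²h) = 1/(4π·0.326²·390) = 0.001920 K/W
  R_brass = (1/0.326 − 1/0.352)/(4πk) = 0.2266/(4π·112) = 1.610×10^-4 K/W
  R_cellular glass = (1/0.352 − 1/0.680)/(4πk) = 1.370/(4π·0.0650) = 1.678 K/W
  R_conv,out = 1/(4πr²h) = 1/(4π·0.680²·17.4) = 0.009891 K/W
ΣR = 0.001920 + 1.610×10^-4 + 1.678 + 0.009891 = 1.690 K/W
Q = ΔT/ΣR = (-190 °C − 21.4 °C)/1.690 = -125 W
(Negative Q ⇒ heat flows inward; heat gain = 125 W.)

Q = 125 W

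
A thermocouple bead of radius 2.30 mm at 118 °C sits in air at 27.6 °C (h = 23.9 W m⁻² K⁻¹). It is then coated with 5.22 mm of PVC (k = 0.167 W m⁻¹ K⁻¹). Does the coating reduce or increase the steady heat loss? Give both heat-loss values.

increases: 0.144 → 0.446 W

Critical radius for a sphere: r_cr = 2k/h = 0.0140 m = 1.40 cm.
Outer radius after coating: r₂ = 0.00230 + 0.00522 = 0.00752 m.
Since r₁ < r_cr and r₂ ≤ r_cr, the coating moves toward the maximum at r_cr — heat loss rises.
Bare: R = 1/(4πr₁²h) = 629.4 K/W; Q = 90.4/629.4 = 0.144 W.
Coated: R = R_cond + R_conv = 202.7 K/W; Q = 90.4/202.7 = 0.446 W.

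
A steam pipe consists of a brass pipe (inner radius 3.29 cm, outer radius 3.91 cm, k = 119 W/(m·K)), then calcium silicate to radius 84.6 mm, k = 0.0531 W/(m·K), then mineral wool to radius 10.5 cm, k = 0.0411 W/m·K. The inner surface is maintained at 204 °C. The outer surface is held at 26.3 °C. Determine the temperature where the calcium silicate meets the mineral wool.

Treat each layer as a resistance in series:
  R'_brass = ln(0.0391/0.0329)/(2πk) = 0.1726/(2π·119) = 2.309×10^-4 m·K/W
  R'_calcium silicate = ln(0.0846/0.0391)/(2πk) = 0.7718/(2π·0.0531) = 2.313 m·K/W
  R'_mineral wool = ln(0.105/0.0846)/(2πk) = 0.2160/(2π·0.0411) = 0.8365 m·K/W
ΣR = 2.309×10^-4 + 2.313 + 0.8365 = 3.150 m·K/W
Q' = ΔT/ΣR = (204 °C − 26.3 °C)/3.150 = 56.41 W/m
From the inner boundary to the calcium silicate/mineral wool interface, ΣR_partial = 2.313 m·K/W.
T_interface = T_in − Q'·ΣR_partial = 204 °C − (56.41)(2.313) = 73.5 °C

T = 73.5 °C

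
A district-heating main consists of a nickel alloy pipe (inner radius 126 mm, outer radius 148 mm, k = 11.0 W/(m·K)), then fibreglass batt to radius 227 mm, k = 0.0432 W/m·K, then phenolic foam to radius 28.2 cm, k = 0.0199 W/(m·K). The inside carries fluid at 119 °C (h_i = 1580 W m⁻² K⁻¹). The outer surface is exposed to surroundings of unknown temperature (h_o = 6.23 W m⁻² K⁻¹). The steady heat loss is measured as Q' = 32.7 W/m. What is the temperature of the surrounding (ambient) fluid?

Series resistances:
  R'_conv,in = 1/(2πr h) = 1/(2π·0.126·1580) = 7.995×10^-4 m·K/W
  R'_nickel alloy = ln(0.148/0.126)/(2πk) = 0.1609/(2π·11.0) = 0.002328 m·K/W
  R'_fibreglass batt = ln(0.227/0.148)/(2πk) = 0.4277/(2π·0.0432) = 1.576 m·K/W
  R'_phenolic foam = ln(0.282/0.227)/(2πk) = 0.2170/(2π·0.0199) = 1.735 m·K/W
  R'_conv,out = 1/(2πr h) = 1/(2π·0.282·6.23) = 0.09059 m·K/W
ΣR = 3.405 m·K/W
ΔT = Q'·ΣR = 32.7 × 3.405 = 111.3 K
Heat flows outward, so T_out = T_in − ΔT = 119 − 111.3 = 7.7 °C

T_out = 7.7 °C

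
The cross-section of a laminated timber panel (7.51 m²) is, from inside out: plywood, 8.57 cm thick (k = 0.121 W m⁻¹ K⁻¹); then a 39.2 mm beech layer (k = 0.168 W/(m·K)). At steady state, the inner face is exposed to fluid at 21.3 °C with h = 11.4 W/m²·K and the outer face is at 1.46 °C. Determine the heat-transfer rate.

Q = 145 W

Treat each layer as a resistance in series:
  R_conv,in = 1/(hA) = 1/(11.4·7.51) = 0.01168 K/W
  R_plywood = L/(kA) = 0.0857/(0.121·7.51) = 0.09431 K/W
  R_beech = L/(kA) = 0.0392/(0.168·7.51) = 0.03107 K/W
ΣR = 0.01168 + 0.09431 + 0.03107 = 0.1371 K/W
Q = ΔT/ΣR = (21.3 °C − 1.46 °C)/0.1371 = 145 W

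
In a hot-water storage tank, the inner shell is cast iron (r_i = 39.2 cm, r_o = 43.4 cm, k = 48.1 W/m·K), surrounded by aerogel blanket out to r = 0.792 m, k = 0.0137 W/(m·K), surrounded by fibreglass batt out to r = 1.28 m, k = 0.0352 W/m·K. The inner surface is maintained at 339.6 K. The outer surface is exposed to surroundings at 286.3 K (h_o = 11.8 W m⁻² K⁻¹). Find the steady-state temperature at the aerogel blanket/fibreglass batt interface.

Resistance network (inner→outer):
  R_cast iron = (1/0.392 − 1/0.434)/(4πk) = 0.2469/(4π·48.1) = 4.084×10^-4 K/W
  R_aerogel blanket = (1/0.434 − 1/0.792)/(4πk) = 1.042/(4π·0.0137) = 6.050 K/W
  R_fibreglass batt = (1/0.792 − 1/1.28)/(4πk) = 0.4814/(4π·0.0352) = 1.088 K/W
  R_conv,out = 1/(4πr²h) = 1/(4π·1.28²·11.8) = 0.004116 K/W
ΣR = 4.084×10^-4 + 6.050 + 1.088 + 0.004116 = 7.143 K/W
Q = ΔT/ΣR = (339.6 K − 286.3 K)/7.143 = 7.462 W
From the inner boundary to the aerogel blanket/fibreglass batt interface, ΣR_partial = 6.050 K/W.
T_interface = T_in − Q·ΣR_partial = 339.6 K − (7.462)(6.050) = 294.5 K

T = 294.5 K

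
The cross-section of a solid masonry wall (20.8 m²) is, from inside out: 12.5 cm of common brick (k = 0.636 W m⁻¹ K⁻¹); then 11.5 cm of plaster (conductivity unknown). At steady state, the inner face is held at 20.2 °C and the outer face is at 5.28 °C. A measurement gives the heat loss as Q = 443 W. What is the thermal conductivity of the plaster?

ΣR = ΔT/Q = |20.2 − 5.28|/443 = 0.03368 K/W
Known resistances:
  R_common brick = L/(kA) = 0.125/(0.636·20.8) = 0.009449 K/W
R_plaster = ΣR − ΣR_known = 0.03368 − 0.009449 = 0.02423 K/W
L/(kA) = 0.02423 ⇒ k = 0.115/(0.02423·20.8) = 0.228 W/m·K

k = 0.228 W/m·K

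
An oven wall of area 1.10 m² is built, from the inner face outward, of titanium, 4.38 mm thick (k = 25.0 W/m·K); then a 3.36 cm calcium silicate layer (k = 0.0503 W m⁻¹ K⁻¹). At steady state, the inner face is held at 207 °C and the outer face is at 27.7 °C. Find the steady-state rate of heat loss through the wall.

Series thermal resistances, inner to outer:
  R_titanium = L/(kA) = 0.00438/(25.0·1.10) = 1.593×10^-4 K/W
  R_calcium silicate = L/(kA) = 0.0336/(0.0503·1.10) = 0.6073 K/W
ΣR = 1.593×10^-4 + 0.6073 = 0.6075 K/W
Q = ΔT/ΣR = (207 °C − 27.7 °C)/0.6075 = 295 W

Q = 295 W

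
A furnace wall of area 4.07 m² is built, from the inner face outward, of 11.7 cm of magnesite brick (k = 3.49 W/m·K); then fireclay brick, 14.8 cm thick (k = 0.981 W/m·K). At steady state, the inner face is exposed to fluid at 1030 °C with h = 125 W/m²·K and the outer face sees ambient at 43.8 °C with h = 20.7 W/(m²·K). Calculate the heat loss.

Q = 16.7 kW

Series thermal resistances, inner to outer:
  R_conv,in = 1/(hA) = 1/(125·4.07) = 0.001966 K/W
  R_magnesite brick = L/(kA) = 0.117/(3.49·4.07) = 0.008237 K/W
  R_fireclay brick = L/(kA) = 0.148/(0.981·4.07) = 0.03707 K/W
  R_conv,out = 1/(hA) = 1/(20.7·4.07) = 0.01187 K/W
ΣR = 0.001966 + 0.008237 + 0.03707 + 0.01187 = 0.05914 K/W
Q = ΔT/ΣR = (1030 °C − 43.8 °C)/0.05914 = 16700 W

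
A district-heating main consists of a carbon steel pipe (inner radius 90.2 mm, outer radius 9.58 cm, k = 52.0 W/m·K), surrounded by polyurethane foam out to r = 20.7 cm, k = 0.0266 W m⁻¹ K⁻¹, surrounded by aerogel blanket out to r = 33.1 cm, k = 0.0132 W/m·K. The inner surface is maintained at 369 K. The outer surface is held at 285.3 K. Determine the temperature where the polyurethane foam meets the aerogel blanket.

Treat each layer as a resistance in series:
  R'_carbon steel = ln(0.0958/0.0902)/(2πk) = 0.06023/(2π·52.0) = 1.844×10^-4 m·K/W
  R'_polyurethane foam = ln(0.207/0.0958)/(2πk) = 0.7705/(2π·0.0266) = 4.610 m·K/W
  R'_aerogel blanket = ln(0.331/0.207)/(2πk) = 0.4694/(2π·0.0132) = 5.660 m·K/W
ΣR = 1.844×10^-4 + 4.610 + 5.660 = 10.27 m·K/W
Q' = ΔT/ΣR = (369 K − 285.3 K)/10.27 = 8.150 W/m
From the inner boundary to the polyurethane foam/aerogel blanket interface, ΣR_partial = 4.610 m·K/W.
T_interface = T_in − Q'·ΣR_partial = 369 K − (8.150)(4.610) = 331.4 K

T = 331.4 K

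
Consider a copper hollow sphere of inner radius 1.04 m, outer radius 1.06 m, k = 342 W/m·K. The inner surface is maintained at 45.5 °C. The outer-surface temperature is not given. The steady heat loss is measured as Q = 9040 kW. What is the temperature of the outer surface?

Series resistances:
  R_copper = (1/1.04 − 1/1.06)/(4πk) = 0.01814/(4π·342) = 4.221×10^-6 K/W
ΣR = 4.221×10^-6 K/W
ΔT = Q·ΣR = 9.04×10^6 × 4.221×10^-6 = 38.16 K
Heat flows outward, so T_out = T_in − ΔT = 45.5 − 38.16 = 7.34 °C

T_out = 7.34 °C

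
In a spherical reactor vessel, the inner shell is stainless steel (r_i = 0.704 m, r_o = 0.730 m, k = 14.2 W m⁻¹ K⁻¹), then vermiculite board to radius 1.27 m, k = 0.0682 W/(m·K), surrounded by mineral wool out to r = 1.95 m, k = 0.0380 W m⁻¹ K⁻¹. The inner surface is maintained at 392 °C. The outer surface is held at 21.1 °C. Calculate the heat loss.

Series thermal resistances, inner to outer:
  R_stainless steel = (1/0.704 − 1/0.730)/(4πk) = 0.05059/(4π·14.2) = 2.835×10^-4 K/W
  R_vermiculite board = (1/0.730 − 1/1.27)/(4πk) = 0.5825/(4π·0.0682) = 0.6796 K/W
  R_mineral wool = (1/1.27 − 1/1.95)/(4πk) = 0.2746/(4π·0.0380) = 0.5750 K/W
ΣR = 2.835×10^-4 + 0.6796 + 0.5750 = 1.255 K/W
Q = ΔT/ΣR = (392 °C − 21.1 °C)/1.255 = 296 W

Q = 296 W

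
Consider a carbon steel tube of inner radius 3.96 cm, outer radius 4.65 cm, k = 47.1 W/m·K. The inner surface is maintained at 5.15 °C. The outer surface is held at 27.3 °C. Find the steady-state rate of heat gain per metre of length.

Q' = 2πk·ΔT/ln(r₂/r₁) = 2π × 47.1 × 22.15 / ln(0.0465/0.0396) = 40800 W/m

Q' = 40.8 kW/m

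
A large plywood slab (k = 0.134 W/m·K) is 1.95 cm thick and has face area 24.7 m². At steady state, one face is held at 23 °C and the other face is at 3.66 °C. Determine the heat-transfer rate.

Q = kA·ΔT/L = 0.134 × 24.7 × |23 °C − 3.66 °C| / 0.0195 = 3280 W

Q = 3280 W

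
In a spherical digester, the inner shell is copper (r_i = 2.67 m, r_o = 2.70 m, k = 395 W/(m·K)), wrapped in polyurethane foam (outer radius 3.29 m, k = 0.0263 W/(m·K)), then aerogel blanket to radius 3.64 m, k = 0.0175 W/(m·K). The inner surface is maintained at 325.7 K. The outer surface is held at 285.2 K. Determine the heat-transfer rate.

Series thermal resistances, inner to outer:
  R_copper = (1/2.67 − 1/2.70)/(4πk) = 0.004161/(4π·395) = 8.384×10^-7 K/W
  R_polyurethane foam = (1/2.70 − 1/3.29)/(4πk) = 0.06642/(4π·0.0263) = 0.2010 K/W
  R_aerogel blanket = (1/3.29 − 1/3.64)/(4πk) = 0.02923/(4π·0.0175) = 0.1329 K/W
ΣR = 8.384×10^-7 + 0.2010 + 0.1329 = 0.3339 K/W
Q = ΔT/ΣR = (325.7 K − 285.2 K)/0.3339 = 121 W

Q = 121 W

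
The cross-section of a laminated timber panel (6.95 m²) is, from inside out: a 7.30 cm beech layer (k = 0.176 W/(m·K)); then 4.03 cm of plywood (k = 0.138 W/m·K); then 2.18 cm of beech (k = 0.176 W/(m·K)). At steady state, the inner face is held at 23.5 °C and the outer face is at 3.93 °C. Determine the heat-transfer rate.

Treat each layer as a resistance in series:
  R_beech = L/(kA) = 0.0730/(0.176·6.95) = 0.05968 K/W
  R_plywood = L/(kA) = 0.0403/(0.138·6.95) = 0.04202 K/W
  R_beech = L/(kA) = 0.0218/(0.176·6.95) = 0.01782 K/W
ΣR = 0.05968 + 0.04202 + 0.01782 = 0.1195 K/W
Q = ΔT/ΣR = (23.5 °C − 3.93 °C)/0.1195 = 164 W

Q = 164 W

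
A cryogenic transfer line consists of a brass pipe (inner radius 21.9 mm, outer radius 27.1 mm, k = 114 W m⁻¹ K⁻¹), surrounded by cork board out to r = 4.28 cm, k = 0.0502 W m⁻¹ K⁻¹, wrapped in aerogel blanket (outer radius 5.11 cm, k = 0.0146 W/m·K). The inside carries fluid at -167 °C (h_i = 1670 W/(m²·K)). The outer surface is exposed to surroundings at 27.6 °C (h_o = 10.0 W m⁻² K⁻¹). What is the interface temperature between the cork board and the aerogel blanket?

T = -90.5 °C

Treat each layer as a resistance in series:
  R'_conv,in = 1/(2πr h) = 1/(2π·0.0219·1670) = 0.004352 m·K/W
  R'_brass = ln(0.0271/0.0219)/(2πk) = 0.2130/(2π·114) = 2.974×10^-4 m·K/W
  R'_cork board = ln(0.0428/0.0271)/(2πk) = 0.4570/(2π·0.0502) = 1.449 m·K/W
  R'_aerogel blanket = ln(0.0511/0.0428)/(2πk) = 0.1772/(2π·0.0146) = 1.932 m·K/W
  R'_conv,out = 1/(2πr h) = 1/(2π·0.0511·10.0) = 0.3115 m·K/W
ΣR = 0.004352 + 2.974×10^-4 + 1.449 + 1.932 + 0.3115 = 3.697 m·K/W
Q' = ΔT/ΣR = (-167 °C − 27.6 °C)/3.697 = -52.64 W/m
From the inner boundary to the cork board/aerogel blanket interface, ΣR_partial = 1.454 m·K/W.
T_interface = T_in − Q'·ΣR_partial = -167 °C − (-52.64)(1.454) = -90.5 °C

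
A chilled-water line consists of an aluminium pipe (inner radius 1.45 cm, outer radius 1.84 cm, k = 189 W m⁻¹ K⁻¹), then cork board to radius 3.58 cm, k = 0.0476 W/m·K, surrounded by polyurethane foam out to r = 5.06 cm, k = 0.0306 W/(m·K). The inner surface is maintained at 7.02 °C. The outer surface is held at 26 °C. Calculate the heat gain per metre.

Resistance network (inner→outer):
  R'_aluminium = ln(0.0184/0.0145)/(2πk) = 0.2382/(2π·189) = 2.006×10^-4 m·K/W
  R'_cork board = ln(0.0358/0.0184)/(2πk) = 0.6656/(2π·0.0476) = 2.225 m·K/W
  R'_polyurethane foam = ln(0.0506/0.0358)/(2πk) = 0.3460/(2π·0.0306) = 1.800 m·K/W
ΣR = 2.006×10^-4 + 2.225 + 1.800 = 4.025 m·K/W
Q' = ΔT/ΣR = (7.02 °C − 26 °C)/4.025 = -4.72 W/m
(Negative Q' ⇒ heat flows inward; heat gain = 4.72 W/m.)

Q' = 4.72 W/m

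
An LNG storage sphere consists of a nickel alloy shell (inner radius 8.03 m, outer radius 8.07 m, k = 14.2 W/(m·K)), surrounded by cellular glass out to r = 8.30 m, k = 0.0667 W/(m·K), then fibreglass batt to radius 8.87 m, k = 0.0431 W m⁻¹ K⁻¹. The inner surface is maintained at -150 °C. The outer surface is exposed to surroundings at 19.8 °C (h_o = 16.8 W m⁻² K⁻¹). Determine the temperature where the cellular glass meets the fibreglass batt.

Series thermal resistances, inner to outer:
  R_nickel alloy = (1/8.03 − 1/8.07)/(4πk) = 6.173×10^-4/(4π·14.2) = 3.459×10^-6 K/W
  R_cellular glass = (1/8.07 − 1/8.30)/(4πk) = 0.003434/(4π·0.0667) = 0.004097 K/W
  R_fibreglass batt = (1/8.30 − 1/8.87)/(4πk) = 0.007742/(4π·0.0431) = 0.01430 K/W
  R_conv,out = 1/(4πr²h) = 1/(4π·8.87²·16.8) = 6.021×10^-5 K/W
ΣR = 3.459×10^-6 + 0.004097 + 0.01430 + 6.021×10^-5 = 0.01846 K/W
Q = ΔT/ΣR = (-150 °C − 19.8 °C)/0.01846 = -9198 W
From the inner boundary to the cellular glass/fibreglass batt interface, ΣR_partial = 0.004100 K/W.
T_interface = T_in − Q·ΣR_partial = -150 °C − (-9198)(0.004100) = -112 °C

T = -112 °C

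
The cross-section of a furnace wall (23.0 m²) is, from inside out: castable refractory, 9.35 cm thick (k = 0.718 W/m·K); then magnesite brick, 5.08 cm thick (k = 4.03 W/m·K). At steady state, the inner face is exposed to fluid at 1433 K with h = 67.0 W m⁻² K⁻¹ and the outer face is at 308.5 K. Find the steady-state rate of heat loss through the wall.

Treat each layer as a resistance in series:
  R_conv,in = 1/(hA) = 1/(67.0·23.0) = 6.489×10^-4 K/W
  R_castable refractory = L/(kA) = 0.0935/(0.718·23.0) = 0.005662 K/W
  R_magnesite brick = L/(kA) = 0.0508/(4.03·23.0) = 5.481×10^-4 K/W
ΣR = 6.489×10^-4 + 0.005662 + 5.481×10^-4 = 0.006859 K/W
Q = ΔT/ΣR = (1433 K − 308.5 K)/0.006859 = 1.64×10^5 W

Q = 164 kW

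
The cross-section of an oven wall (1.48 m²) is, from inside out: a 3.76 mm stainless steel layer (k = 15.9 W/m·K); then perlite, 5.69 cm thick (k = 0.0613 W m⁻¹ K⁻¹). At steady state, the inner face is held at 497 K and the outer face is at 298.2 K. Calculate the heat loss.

Treat each layer as a resistance in series:
  R_stainless steel = L/(kA) = 0.00376/(15.9·1.48) = 1.598×10^-4 K/W
  R_perlite = L/(kA) = 0.0569/(0.0613·1.48) = 0.6272 K/W
ΣR = 1.598×10^-4 + 0.6272 = 0.6274 K/W
Q = ΔT/ΣR = (497 K − 298.2 K)/0.6274 = 317 W

Q = 317 W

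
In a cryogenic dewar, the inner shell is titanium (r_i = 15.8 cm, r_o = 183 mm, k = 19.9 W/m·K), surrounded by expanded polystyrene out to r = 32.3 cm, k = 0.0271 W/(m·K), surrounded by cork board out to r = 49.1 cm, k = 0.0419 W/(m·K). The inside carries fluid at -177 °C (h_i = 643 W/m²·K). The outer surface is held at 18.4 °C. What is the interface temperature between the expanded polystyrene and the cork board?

Resistance network (inner→outer):
  R_conv,in = 1/(4πr²h) = 1/(4π·0.158²·643) = 0.004958 K/W
  R_titanium = (1/0.158 − 1/0.183)/(4πk) = 0.8646/(4π·19.9) = 0.003458 K/W
  R_expanded polystyrene = (1/0.183 − 1/0.323)/(4πk) = 2.369/(4π·0.0271) = 6.955 K/W
  R_cork board = (1/0.323 − 1/0.491)/(4πk) = 1.059/(4π·0.0419) = 2.012 K/W
ΣR = 0.004958 + 0.003458 + 6.955 + 2.012 = 8.975 K/W
Q = ΔT/ΣR = (-177 °C − 18.4 °C)/8.975 = -21.77 W
From the inner boundary to the expanded polystyrene/cork board interface, ΣR_partial = 6.963 K/W.
T_interface = T_in − Q·ΣR_partial = -177 °C − (-21.77)(6.963) = -25.4 °C

T = -25.4 °C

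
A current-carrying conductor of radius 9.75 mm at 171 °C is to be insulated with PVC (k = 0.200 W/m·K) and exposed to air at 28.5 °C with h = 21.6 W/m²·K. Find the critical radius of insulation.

r_cr = 0.926 cm

For a cylinder, r_cr = k_ins/h = 0.200/21.6 = 0.00926 m = 0.926 cm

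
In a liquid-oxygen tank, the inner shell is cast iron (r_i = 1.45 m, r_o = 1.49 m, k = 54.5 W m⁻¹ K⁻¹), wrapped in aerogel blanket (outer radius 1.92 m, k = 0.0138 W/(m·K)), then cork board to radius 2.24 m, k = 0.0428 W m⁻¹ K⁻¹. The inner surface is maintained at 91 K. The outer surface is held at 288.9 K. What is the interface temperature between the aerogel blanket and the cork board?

T = 261.7 K

Series thermal resistances, inner to outer:
  R_cast iron = (1/1.45 − 1/1.49)/(4πk) = 0.01851/(4π·54.5) = 2.703×10^-5 K/W
  R_aerogel blanket = (1/1.49 − 1/1.92)/(4πk) = 0.1503/(4π·0.0138) = 0.8667 K/W
  R_cork board = (1/1.92 − 1/2.24)/(4πk) = 0.07440/(4π·0.0428) = 0.1383 K/W
ΣR = 2.703×10^-5 + 0.8667 + 0.1383 = 1.005 K/W
Q = ΔT/ΣR = (91 K − 288.9 K)/1.005 = -196.9 W
From the inner boundary to the aerogel blanket/cork board interface, ΣR_partial = 0.8667 K/W.
T_interface = T_in − Q·ΣR_partial = 91 K − (-196.9)(0.8667) = 261.7 K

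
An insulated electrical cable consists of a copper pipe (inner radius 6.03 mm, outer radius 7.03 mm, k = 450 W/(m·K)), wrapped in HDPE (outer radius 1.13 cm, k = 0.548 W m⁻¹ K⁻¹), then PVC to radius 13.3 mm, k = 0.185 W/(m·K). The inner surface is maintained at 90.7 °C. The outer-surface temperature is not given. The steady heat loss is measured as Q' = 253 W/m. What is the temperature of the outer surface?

Series resistances:
  R'_copper = ln(0.00703/0.00603)/(2πk) = 0.1534/(2π·450) = 5.427×10^-5 m·K/W
  R'_HDPE = ln(0.0113/0.00703)/(2πk) = 0.4746/(2π·0.548) = 0.1378 m·K/W
  R'_PVC = ln(0.0133/0.0113)/(2πk) = 0.1630/(2π·0.185) = 0.1402 m·K/W
ΣR = 0.2781 m·K/W
ΔT = Q'·ΣR = 253 × 0.2781 = 70.36 K
Heat flows outward, so T_out = T_in − ΔT = 90.7 − 70.36 = 20.3 °C

T_out = 20.3 °C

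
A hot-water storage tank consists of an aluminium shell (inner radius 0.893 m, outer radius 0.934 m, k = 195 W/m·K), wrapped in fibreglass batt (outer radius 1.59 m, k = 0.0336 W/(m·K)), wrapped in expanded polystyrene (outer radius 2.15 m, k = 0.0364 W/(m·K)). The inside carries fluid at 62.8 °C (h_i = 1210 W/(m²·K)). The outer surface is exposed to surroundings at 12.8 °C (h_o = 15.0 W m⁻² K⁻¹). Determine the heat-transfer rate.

Resistance network (inner→outer):
  R_conv,in = 1/(4πr²h) = 1/(4π·0.893²·1210) = 8.247×10^-5 K/W
  R_aluminium = (1/0.893 − 1/0.934)/(4πk) = 0.04916/(4π·195) = 2.006×10^-5 K/W
  R_fibreglass batt = (1/0.934 − 1/1.59)/(4πk) = 0.4417/(4π·0.0336) = 1.046 K/W
  R_expanded polystyrene = (1/1.59 − 1/2.15)/(4πk) = 0.1638/(4π·0.0364) = 0.3581 K/W
  R_conv,out = 1/(4πr²h) = 1/(4π·2.15²·15.0) = 0.001148 K/W
ΣR = 8.247×10^-5 + 2.006×10^-5 + 1.046 + 0.3581 + 0.001148 = 1.405 K/W
Q = ΔT/ΣR = (62.8 °C − 12.8 °C)/1.405 = 35.6 W

Q = 35.6 W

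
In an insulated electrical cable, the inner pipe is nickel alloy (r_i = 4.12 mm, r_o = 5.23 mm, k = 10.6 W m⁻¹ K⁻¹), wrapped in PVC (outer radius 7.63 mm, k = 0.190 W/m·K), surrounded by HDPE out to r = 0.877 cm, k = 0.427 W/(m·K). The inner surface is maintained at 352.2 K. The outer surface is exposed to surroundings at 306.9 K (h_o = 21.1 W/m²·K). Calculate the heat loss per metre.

Q' = 36.8 W/m

Treat each layer as a resistance in series:
  R'_nickel alloy = ln(0.00523/0.00412)/(2πk) = 0.2386/(2π·10.6) = 0.003582 m·K/W
  R'_PVC = ln(0.00763/0.00523)/(2πk) = 0.3777/(2π·0.190) = 0.3164 m·K/W
  R'_HDPE = ln(0.00877/0.00763)/(2πk) = 0.1392/(2π·0.427) = 0.05190 m·K/W
  R'_conv,out = 1/(2πr h) = 1/(2π·0.00877·21.1) = 0.8601 m·K/W
ΣR = 0.003582 + 0.3164 + 0.05190 + 0.8601 = 1.232 m·K/W
Q' = ΔT/ΣR = (352.2 K − 306.9 K)/1.232 = 36.8 W/m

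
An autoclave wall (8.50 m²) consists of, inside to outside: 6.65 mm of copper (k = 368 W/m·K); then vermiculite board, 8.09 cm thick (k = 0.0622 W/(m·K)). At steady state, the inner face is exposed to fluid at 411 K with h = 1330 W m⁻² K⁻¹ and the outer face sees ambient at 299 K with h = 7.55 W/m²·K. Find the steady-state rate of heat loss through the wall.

Q = 664 W

Treat each layer as a resistance in series:
  R_conv,in = 1/(hA) = 1/(1330·8.50) = 8.846×10^-5 K/W
  R_copper = L/(kA) = 0.00665/(368·8.50) = 2.126×10^-6 K/W
  R_vermiculite board = L/(kA) = 0.0809/(0.0622·8.50) = 0.1530 K/W
  R_conv,out = 1/(hA) = 1/(7.55·8.50) = 0.01558 K/W
ΣR = 8.846×10^-5 + 2.126×10^-6 + 0.1530 + 0.01558 = 0.1687 K/W
Q = ΔT/ΣR = (411 K − 299 K)/0.1687 = 664 W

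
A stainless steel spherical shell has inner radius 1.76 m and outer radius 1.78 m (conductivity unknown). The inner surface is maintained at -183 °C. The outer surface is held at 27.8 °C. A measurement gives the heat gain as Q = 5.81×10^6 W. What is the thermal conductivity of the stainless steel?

k = 14.0 W/m·K

ΣR = ΔT/Q = |-183 − 27.8|/5.81×10^6 = 3.628×10^-5 K/W
(1/r₁−1/r₂)/(4πk) = 3.628×10^-5 ⇒ k = 0.006384/(4π·3.628×10^-5) = 14.0 W/m·K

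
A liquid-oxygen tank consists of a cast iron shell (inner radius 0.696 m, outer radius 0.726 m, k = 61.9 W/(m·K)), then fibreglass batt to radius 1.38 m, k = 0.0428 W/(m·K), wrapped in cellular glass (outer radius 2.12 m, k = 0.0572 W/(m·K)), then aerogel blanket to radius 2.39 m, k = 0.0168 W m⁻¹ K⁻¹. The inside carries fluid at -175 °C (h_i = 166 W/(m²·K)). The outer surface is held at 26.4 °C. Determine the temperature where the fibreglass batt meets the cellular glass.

Resistance network (inner→outer):
  R_conv,in = 1/(4πr²h) = 1/(4π·0.696²·166) = 9.896×10^-4 K/W
  R_cast iron = (1/0.696 − 1/0.726)/(4πk) = 0.05937/(4π·61.9) = 7.633×10^-5 K/W
  R_fibreglass batt = (1/0.726 − 1/1.38)/(4πk) = 0.6528/(4π·0.0428) = 1.214 K/W
  R_cellular glass = (1/1.38 − 1/2.12)/(4πk) = 0.2529/(4π·0.0572) = 0.3519 K/W
  R_aerogel blanket = (1/2.12 − 1/2.39)/(4πk) = 0.05329/(4π·0.0168) = 0.2524 K/W
ΣR = 9.896×10^-4 + 7.633×10^-5 + 1.214 + 0.3519 + 0.2524 = 1.819 K/W
Q = ΔT/ΣR = (-175 °C − 26.4 °C)/1.819 = -110.7 W
From the inner boundary to the fibreglass batt/cellular glass interface, ΣR_partial = 1.215 K/W.
T_interface = T_in − Q·ΣR_partial = -175 °C − (-110.7)(1.215) = -40.5 °C

T = -40.5 °C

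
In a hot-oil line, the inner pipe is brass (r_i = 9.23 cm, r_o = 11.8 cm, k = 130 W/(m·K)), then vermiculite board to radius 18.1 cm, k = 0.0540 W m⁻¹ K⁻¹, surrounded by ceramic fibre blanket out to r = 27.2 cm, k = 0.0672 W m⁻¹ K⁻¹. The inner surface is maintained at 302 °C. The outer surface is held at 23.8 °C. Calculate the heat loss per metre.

Q' = 125 W/m

Resistance network (inner→outer):
  R'_brass = ln(0.118/0.0923)/(2πk) = 0.2456/(2π·130) = 3.007×10^-4 m·K/W
  R'_vermiculite board = ln(0.181/0.118)/(2πk) = 0.4278/(2π·0.0540) = 1.261 m·K/W
  R'_ceramic fibre blanket = ln(0.272/0.181)/(2πk) = 0.4073/(2π·0.0672) = 0.9647 m·K/W
ΣR = 3.007×10^-4 + 1.261 + 0.9647 = 2.226 m·K/W
Q' = ΔT/ΣR = (302 °C − 23.8 °C)/2.226 = 125 W/m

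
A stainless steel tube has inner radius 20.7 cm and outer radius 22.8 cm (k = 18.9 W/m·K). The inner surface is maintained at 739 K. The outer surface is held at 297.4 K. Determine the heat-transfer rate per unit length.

Q' = 2πk·ΔT/ln(r₂/r₁) = 2π × 18.9 × 441.6 / ln(0.228/0.207) = 5.43×10^5 W/m

Q' = 5.43×10^5 W/m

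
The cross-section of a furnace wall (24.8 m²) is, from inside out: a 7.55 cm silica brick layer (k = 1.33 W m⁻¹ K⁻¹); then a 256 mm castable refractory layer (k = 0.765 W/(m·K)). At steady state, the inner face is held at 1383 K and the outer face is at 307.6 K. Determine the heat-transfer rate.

Series thermal resistances, inner to outer:
  R_silica brick = L/(kA) = 0.0755/(1.33·24.8) = 0.002289 K/W
  R_castable refractory = L/(kA) = 0.256/(0.765·24.8) = 0.01349 K/W
ΣR = 0.002289 + 0.01349 = 0.01578 K/W
Q = ΔT/ΣR = (1383 K − 307.6 K)/0.01578 = 68100 W

Q = 68100 W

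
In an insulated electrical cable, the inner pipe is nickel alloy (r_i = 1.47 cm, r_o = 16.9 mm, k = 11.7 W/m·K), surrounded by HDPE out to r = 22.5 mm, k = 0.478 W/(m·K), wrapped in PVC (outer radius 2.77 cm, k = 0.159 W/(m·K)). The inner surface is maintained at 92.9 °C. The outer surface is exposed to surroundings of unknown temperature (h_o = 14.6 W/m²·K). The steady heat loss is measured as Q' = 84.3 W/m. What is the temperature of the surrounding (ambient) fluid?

Series resistances:
  R'_nickel alloy = ln(0.0169/0.0147)/(2πk) = 0.1395/(2π·11.7) = 0.001897 m·K/W
  R'_HDPE = ln(0.0225/0.0169)/(2πk) = 0.2862/(2π·0.478) = 0.09529 m·K/W
  R'_PVC = ln(0.0277/0.0225)/(2πk) = 0.2079/(2π·0.159) = 0.2081 m·K/W
  R'_conv,out = 1/(2πr h) = 1/(2π·0.0277·14.6) = 0.3935 m·K/W
ΣR = 0.6988 m·K/W
ΔT = Q'·ΣR = 84.3 × 0.6988 = 58.91 K
Heat flows outward, so T_out = T_in − ΔT = 92.9 − 58.91 = 34.0 °C

T_out = 34.0 °C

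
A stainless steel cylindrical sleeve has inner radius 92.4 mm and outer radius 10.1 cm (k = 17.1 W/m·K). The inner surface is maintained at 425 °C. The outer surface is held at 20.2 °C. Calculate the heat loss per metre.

Q' = 489 kW/m

Q' = 2πk·ΔT/ln(r₂/r₁) = 2π × 17.1 × 404.8 / ln(0.101/0.0924) = 4.89×10^5 W/m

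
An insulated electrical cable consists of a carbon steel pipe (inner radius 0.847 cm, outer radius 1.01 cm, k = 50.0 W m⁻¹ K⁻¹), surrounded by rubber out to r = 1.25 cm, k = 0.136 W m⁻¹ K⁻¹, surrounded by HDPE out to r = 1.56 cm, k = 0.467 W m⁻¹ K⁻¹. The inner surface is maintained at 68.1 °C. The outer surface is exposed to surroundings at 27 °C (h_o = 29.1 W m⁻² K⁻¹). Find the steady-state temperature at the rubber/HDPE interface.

T = 52.9 °C

Series thermal resistances, inner to outer:
  R'_carbon steel = ln(0.0101/0.00847)/(2πk) = 0.1760/(2π·50.0) = 5.602×10^-4 m·K/W
  R'_rubber = ln(0.0125/0.0101)/(2πk) = 0.2132/(2π·0.136) = 0.2495 m·K/W
  R'_HDPE = ln(0.0156/0.0125)/(2πk) = 0.2215/(2π·0.467) = 0.07550 m·K/W
  R'_conv,out = 1/(2πr h) = 1/(2π·0.0156·29.1) = 0.3506 m·K/W
ΣR = 5.602×10^-4 + 0.2495 + 0.07550 + 0.3506 = 0.6762 m·K/W
Q' = ΔT/ΣR = (68.1 °C − 27 °C)/0.6762 = 60.78 W/m
From the inner boundary to the rubber/HDPE interface, ΣR_partial = 0.2501 m·K/W.
T_interface = T_in − Q'·ΣR_partial = 68.1 °C − (60.78)(0.2501) = 52.9 °C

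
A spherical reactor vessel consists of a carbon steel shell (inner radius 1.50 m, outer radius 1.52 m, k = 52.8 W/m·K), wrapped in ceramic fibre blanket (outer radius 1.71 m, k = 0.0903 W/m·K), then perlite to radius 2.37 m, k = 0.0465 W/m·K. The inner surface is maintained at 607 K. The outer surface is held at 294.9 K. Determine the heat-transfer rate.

Q = 910 W

Series thermal resistances, inner to outer:
  R_carbon steel = (1/1.50 − 1/1.52)/(4πk) = 0.008772/(4π·52.8) = 1.322×10^-5 K/W
  R_ceramic fibre blanket = (1/1.52 − 1/1.71)/(4πk) = 0.07310/(4π·0.0903) = 0.06442 K/W
  R_perlite = (1/1.71 − 1/2.37)/(4πk) = 0.1629/(4π·0.0465) = 0.2787 K/W
ΣR = 1.322×10^-5 + 0.06442 + 0.2787 = 0.3431 K/W
Q = ΔT/ΣR = (607 K − 294.9 K)/0.3431 = 910 W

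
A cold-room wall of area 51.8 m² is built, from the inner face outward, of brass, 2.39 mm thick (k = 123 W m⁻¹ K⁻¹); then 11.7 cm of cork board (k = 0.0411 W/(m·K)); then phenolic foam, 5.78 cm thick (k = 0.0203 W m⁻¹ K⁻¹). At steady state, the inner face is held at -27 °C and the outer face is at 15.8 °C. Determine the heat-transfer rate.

Q = 389 W

Series thermal resistances, inner to outer:
  R_brass = L/(kA) = 0.00239/(123·51.8) = 3.751×10^-7 K/W
  R_cork board = L/(kA) = 0.117/(0.0411·51.8) = 0.05496 K/W
  R_phenolic foam = L/(kA) = 0.0578/(0.0203·51.8) = 0.05497 K/W
ΣR = 3.751×10^-7 + 0.05496 + 0.05497 = 0.1099 K/W
Q = ΔT/ΣR = (-27 °C − 15.8 °C)/0.1099 = -389 W
(Negative Q ⇒ heat flows inward; heat gain = 389 W.)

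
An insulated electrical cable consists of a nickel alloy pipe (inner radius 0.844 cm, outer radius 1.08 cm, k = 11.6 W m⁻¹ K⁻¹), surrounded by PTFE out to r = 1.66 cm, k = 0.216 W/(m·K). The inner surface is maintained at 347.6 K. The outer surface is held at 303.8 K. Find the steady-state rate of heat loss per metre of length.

Treat each layer as a resistance in series:
  R'_nickel alloy = ln(0.0108/0.00844)/(2πk) = 0.2466/(2π·11.6) = 0.003383 m·K/W
  R'_PTFE = ln(0.0166/0.0108)/(2πk) = 0.4299/(2π·0.216) = 0.3167 m·K/W
ΣR = 0.003383 + 0.3167 = 0.3201 m·K/W
Q' = ΔT/ΣR = (347.6 K − 303.8 K)/0.3201 = 137 W/m

Q' = 137 W/m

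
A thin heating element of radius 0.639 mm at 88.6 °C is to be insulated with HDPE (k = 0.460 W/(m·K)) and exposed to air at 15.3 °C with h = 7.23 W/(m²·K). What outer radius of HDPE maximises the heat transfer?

For a cylinder, r_cr = k_ins/h = 0.460/7.23 = 0.0636 m = 6.36 cm

r_cr = 6.36 cm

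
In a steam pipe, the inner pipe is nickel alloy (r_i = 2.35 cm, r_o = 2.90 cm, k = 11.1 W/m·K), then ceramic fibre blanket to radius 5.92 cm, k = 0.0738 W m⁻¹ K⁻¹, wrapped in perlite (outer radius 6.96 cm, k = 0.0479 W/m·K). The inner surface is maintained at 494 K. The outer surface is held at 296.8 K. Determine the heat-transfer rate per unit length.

Q' = 94.8 W/m

Treat each layer as a resistance in series:
  R'_nickel alloy = ln(0.0290/0.0235)/(2πk) = 0.2103/(2π·11.1) = 0.003015 m·K/W
  R'_ceramic fibre blanket = ln(0.0592/0.0290)/(2πk) = 0.7136/(2π·0.0738) = 1.539 m·K/W
  R'_perlite = ln(0.0696/0.0592)/(2πk) = 0.1618/(2π·0.0479) = 0.5377 m·K/W
ΣR = 0.003015 + 1.539 + 0.5377 = 2.080 m·K/W
Q' = ΔT/ΣR = (494 K − 296.8 K)/2.080 = 94.8 W/m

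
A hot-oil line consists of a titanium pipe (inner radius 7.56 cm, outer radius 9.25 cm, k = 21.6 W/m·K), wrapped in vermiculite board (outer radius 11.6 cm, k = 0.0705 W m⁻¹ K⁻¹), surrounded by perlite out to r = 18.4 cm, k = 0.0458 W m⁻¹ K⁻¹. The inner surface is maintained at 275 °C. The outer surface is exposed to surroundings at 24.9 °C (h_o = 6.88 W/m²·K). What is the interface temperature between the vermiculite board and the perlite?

Series thermal resistances, inner to outer:
  R'_titanium = ln(0.0925/0.0756)/(2πk) = 0.2018/(2π·21.6) = 0.001487 m·K/W
  R'_vermiculite board = ln(0.116/0.0925)/(2πk) = 0.2264/(2π·0.0705) = 0.5111 m·K/W
  R'_perlite = ln(0.184/0.116)/(2πk) = 0.4613/(2π·0.0458) = 1.603 m·K/W
  R'_conv,out = 1/(2πr h) = 1/(2π·0.184·6.88) = 0.1257 m·K/W
ΣR = 0.001487 + 0.5111 + 1.603 + 0.1257 = 2.241 m·K/W
Q' = ΔT/ΣR = (275 °C − 24.9 °C)/2.241 = 111.6 W/m
From the inner boundary to the vermiculite board/perlite interface, ΣR_partial = 0.5126 m·K/W.
T_interface = T_in − Q'·ΣR_partial = 275 °C − (111.6)(0.5126) = 218 °C

T = 218 °C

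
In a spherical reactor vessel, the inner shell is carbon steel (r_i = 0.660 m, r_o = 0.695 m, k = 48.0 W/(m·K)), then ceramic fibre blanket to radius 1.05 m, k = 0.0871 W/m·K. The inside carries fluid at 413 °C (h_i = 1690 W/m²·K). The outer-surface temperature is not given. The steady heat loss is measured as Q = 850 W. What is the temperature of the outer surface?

Series resistances:
  R_conv,in = 1/(4πr²h) = 1/(4π·0.660²·1690) = 1.081×10^-4 K/W
  R_carbon steel = (1/0.660 − 1/0.695)/(4πk) = 0.07630/(4π·48.0) = 1.265×10^-4 K/W
  R_ceramic fibre blanket = (1/0.695 − 1/1.05)/(4πk) = 0.4865/(4π·0.0871) = 0.4445 K/W
ΣR = 0.4447 K/W
ΔT = Q·ΣR = 850 × 0.4447 = 378.0 K
Heat flows outward, so T_out = T_in − ΔT = 413 − 378.0 = 35.0 °C

T_out = 35.0 °C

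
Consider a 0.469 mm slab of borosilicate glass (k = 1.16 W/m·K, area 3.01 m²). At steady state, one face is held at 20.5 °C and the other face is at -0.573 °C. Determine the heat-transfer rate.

Q = 157 kW

Q = kA·ΔT/L = 1.16 × 3.01 × |20.5 °C − -0.573 °C| / 4.69×10^-4 = 1.57×10^5 W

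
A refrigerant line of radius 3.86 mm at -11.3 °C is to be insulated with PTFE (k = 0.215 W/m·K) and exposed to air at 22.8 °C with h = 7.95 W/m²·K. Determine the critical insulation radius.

r_cr = 2.70 cm

For a cylinder, r_cr = k_ins/h = 0.215/7.95 = 0.0270 m = 2.70 cm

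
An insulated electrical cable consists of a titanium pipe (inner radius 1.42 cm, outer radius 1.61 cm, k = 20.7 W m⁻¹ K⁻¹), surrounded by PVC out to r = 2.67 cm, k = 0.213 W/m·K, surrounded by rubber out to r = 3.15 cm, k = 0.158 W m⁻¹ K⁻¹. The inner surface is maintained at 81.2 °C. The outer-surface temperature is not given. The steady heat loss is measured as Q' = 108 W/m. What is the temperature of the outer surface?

Sum the resistances:
  R'_titanium = ln(0.0161/0.0142)/(2πk) = 0.1256/(2π·20.7) = 9.655×10^-4 m·K/W
  R'_PVC = ln(0.0267/0.0161)/(2πk) = 0.5058/(2π·0.213) = 0.3780 m·K/W
  R'_rubber = ln(0.0315/0.0267)/(2πk) = 0.1653/(2π·0.158) = 0.1665 m·K/W
ΣR = 0.5455 m·K/W
ΔT = Q'·ΣR = 108 × 0.5455 = 58.91 K
Heat flows outward, so T_out = T_in − ΔT = 81.2 − 58.91 = 22.3 °C

T_out = 22.3 °C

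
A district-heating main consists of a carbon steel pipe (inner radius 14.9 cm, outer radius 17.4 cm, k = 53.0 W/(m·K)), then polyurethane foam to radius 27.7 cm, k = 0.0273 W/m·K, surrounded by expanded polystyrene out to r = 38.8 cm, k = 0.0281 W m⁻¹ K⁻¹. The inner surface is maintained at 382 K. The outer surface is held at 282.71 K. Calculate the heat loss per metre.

Resistance network (inner→outer):
  R'_carbon steel = ln(0.174/0.149)/(2πk) = 0.1551/(2π·53.0) = 4.658×10^-4 m·K/W
  R'_polyurethane foam = ln(0.277/0.174)/(2πk) = 0.4650/(2π·0.0273) = 2.711 m·K/W
  R'_expanded polystyrene = ln(0.388/0.277)/(2πk) = 0.3370/(2π·0.0281) = 1.909 m·K/W
ΣR = 4.658×10^-4 + 2.711 + 1.909 = 4.620 m·K/W
Q' = ΔT/ΣR = (382 K − 282.71 K)/4.620 = 21.5 W/m

Q' = 21.5 W/m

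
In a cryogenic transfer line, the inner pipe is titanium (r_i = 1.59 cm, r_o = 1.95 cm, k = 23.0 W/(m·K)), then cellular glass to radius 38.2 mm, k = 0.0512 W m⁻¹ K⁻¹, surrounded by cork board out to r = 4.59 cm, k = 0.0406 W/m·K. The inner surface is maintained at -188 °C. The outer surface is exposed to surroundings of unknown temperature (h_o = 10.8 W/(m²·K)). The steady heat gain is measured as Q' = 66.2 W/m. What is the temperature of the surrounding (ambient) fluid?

T_out = 19.4 °C

Sum the resistances:
  R'_titanium = ln(0.0195/0.0159)/(2πk) = 0.2041/(2π·23.0) = 0.001412 m·K/W
  R'_cellular glass = ln(0.0382/0.0195)/(2πk) = 0.6724/(2π·0.0512) = 2.090 m·K/W
  R'_cork board = ln(0.0459/0.0382)/(2πk) = 0.1836/(2π·0.0406) = 0.7198 m·K/W
  R'_conv,out = 1/(2πr h) = 1/(2π·0.0459·10.8) = 0.3211 m·K/W
ΣR = 3.133 m·K/W
ΔT = Q'·ΣR = 66.2 × 3.133 = 207.4 K
Heat flows inward, so T_out = T_in + ΔT = -188 + 207.4 = 19.4 °C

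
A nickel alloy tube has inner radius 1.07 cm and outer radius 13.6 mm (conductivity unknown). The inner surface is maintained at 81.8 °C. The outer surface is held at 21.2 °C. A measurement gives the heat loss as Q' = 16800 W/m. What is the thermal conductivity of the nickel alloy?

ΣR = ΔT/Q' = |81.8 − 21.2|/16800 = 0.003607 m·K/W
ln(r₂/r₁)/(2πk) = 0.003607 ⇒ k = 0.2398/(2π·0.003607) = 10.6 W/m·K

k = 10.6 W/m·K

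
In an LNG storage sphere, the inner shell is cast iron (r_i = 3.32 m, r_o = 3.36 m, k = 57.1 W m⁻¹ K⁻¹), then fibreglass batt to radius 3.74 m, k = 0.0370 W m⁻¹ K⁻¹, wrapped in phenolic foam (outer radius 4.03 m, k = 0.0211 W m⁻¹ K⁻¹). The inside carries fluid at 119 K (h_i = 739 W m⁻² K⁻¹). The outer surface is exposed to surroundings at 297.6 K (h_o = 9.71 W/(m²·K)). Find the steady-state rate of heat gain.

Q = 1290 W

Resistance network (inner→outer):
  R_conv,in = 1/(4πr²h) = 1/(4π·3.32²·739) = 9.769×10^-6 K/W
  R_cast iron = (1/3.32 − 1/3.36)/(4πk) = 0.003586/(4π·57.1) = 4.997×10^-6 K/W
  R_fibreglass batt = (1/3.36 − 1/3.74)/(4πk) = 0.03024/(4π·0.0370) = 0.06504 K/W
  R_phenolic foam = (1/3.74 − 1/4.03)/(4πk) = 0.01924/(4π·0.0211) = 0.07257 K/W
  R_conv,out = 1/(4πr²h) = 1/(4π·4.03²·9.71) = 5.046×10^-4 K/W
ΣR = 9.769×10^-6 + 4.997×10^-6 + 0.06504 + 0.07257 + 5.046×10^-4 = 0.1381 K/W
Q = ΔT/ΣR = (119 K − 297.6 K)/0.1381 = -1290 W
(Negative Q ⇒ heat flows inward; heat gain = 1290 W.)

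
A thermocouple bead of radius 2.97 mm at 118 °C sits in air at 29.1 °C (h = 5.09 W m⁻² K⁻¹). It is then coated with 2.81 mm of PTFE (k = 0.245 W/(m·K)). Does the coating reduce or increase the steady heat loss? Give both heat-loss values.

Critical radius for a sphere: r_cr = 2k/h = 0.0963 m = 9.63 cm.
Outer radius after coating: r₂ = 0.00297 + 0.00281 = 0.00578 m.
Since r₁ < r_cr and r₂ ≤ r_cr, the coating moves toward the maximum at r_cr — heat loss rises.
Bare: R = 1/(4πr₁²h) = 1772 K/W; Q = 88.9/1772 = 0.0502 W.
Coated: R = R_cond + R_conv = 521.1 K/W; Q = 88.9/521.1 = 0.171 W.

increases: 0.0502 → 0.171 W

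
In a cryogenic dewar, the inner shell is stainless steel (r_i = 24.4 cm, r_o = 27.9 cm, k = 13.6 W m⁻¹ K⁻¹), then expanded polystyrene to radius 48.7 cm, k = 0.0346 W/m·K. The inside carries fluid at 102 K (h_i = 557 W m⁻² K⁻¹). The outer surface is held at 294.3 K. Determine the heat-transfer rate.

Series thermal resistances, inner to outer:
  R_conv,in = 1/(4πr²h) = 1/(4π·0.244²·557) = 0.002400 K/W
  R_stainless steel = (1/0.244 − 1/0.279)/(4πk) = 0.5141/(4π·13.6) = 0.003008 K/W
  R_expanded polystyrene = (1/0.279 − 1/0.487)/(4πk) = 1.531/(4π·0.0346) = 3.521 K/W
ΣR = 0.002400 + 0.003008 + 3.521 = 3.526 K/W
Q = ΔT/ΣR = (102 K − 294.3 K)/3.526 = -54.5 W
(Negative Q ⇒ heat flows inward; heat gain = 54.5 W.)

Q = 54.5 W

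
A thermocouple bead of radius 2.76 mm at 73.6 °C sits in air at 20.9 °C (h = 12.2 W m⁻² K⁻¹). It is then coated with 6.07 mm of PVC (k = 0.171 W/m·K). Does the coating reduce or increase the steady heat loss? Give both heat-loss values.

Critical radius for a sphere: r_cr = 2k/h = 0.0280 m = 2.80 cm.
Outer radius after coating: r₂ = 0.00276 + 0.00607 = 0.00883 m.
Since r₁ < r_cr and r₂ ≤ r_cr, the coating moves toward the maximum at r_cr — heat loss rises.
Bare: R = 1/(4πr₁²h) = 856.3 K/W; Q = 52.7/856.3 = 0.0615 W.
Coated: R = R_cond + R_conv = 199.6 K/W; Q = 52.7/199.6 = 0.264 W.

increases: 0.0615 → 0.264 W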